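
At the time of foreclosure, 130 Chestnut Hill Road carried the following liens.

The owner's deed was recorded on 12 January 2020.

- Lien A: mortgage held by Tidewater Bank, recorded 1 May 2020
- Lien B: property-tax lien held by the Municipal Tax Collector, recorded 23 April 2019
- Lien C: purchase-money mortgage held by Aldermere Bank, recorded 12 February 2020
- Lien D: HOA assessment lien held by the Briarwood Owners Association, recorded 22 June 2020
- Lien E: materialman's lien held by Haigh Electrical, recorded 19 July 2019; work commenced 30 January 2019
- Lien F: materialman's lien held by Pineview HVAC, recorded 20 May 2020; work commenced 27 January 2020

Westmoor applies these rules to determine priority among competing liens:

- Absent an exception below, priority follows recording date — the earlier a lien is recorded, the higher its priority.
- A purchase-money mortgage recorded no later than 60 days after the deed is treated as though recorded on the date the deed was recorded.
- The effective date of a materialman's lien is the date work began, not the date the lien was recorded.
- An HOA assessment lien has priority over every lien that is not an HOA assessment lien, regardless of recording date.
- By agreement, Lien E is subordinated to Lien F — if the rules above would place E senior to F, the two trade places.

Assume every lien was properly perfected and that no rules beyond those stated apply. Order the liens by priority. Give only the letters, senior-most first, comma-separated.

D, F, B, C, E, A

First, effective dates: C relates back to the deed date 12 January 2020; E's effective date is 30 January 2019, when work began; F relates back to 27 January 2020 (work commenced).
D is an HOA assessment lien, so it outranks all other liens regardless of date.
The other liens, earliest effective date first: E (30 January 2019), B (23 April 2019), C (12 January 2020), F (27 January 2020), A (1 May 2020).
E would otherwise be senior to F, so under the subordination agreement E and F exchange positions.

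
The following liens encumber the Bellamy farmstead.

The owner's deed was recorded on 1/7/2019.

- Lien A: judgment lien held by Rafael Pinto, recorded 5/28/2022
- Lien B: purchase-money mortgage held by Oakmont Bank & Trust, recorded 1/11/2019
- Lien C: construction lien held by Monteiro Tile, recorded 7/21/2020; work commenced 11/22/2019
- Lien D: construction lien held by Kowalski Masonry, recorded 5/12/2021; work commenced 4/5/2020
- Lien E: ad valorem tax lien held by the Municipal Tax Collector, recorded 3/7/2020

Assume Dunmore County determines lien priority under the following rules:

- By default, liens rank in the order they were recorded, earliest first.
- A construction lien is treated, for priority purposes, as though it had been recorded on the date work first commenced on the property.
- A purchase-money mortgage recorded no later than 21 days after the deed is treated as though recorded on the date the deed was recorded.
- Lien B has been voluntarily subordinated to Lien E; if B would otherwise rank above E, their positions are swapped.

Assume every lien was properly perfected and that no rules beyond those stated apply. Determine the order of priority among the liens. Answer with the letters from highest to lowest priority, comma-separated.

E, C, B, D, A

Effective dates after the stated exceptions: B's effective date is the deed date, 1/7/2019; C's effective date is 11/22/2019, when work began; D relates back to 4/5/2020 (work commenced).
By effective date: B (1/7/2019), C (11/22/2019), E (3/7/2020), D (4/5/2020), A (5/28/2022).
B would otherwise be senior to E, so under the subordination agreement B and E exchange positions.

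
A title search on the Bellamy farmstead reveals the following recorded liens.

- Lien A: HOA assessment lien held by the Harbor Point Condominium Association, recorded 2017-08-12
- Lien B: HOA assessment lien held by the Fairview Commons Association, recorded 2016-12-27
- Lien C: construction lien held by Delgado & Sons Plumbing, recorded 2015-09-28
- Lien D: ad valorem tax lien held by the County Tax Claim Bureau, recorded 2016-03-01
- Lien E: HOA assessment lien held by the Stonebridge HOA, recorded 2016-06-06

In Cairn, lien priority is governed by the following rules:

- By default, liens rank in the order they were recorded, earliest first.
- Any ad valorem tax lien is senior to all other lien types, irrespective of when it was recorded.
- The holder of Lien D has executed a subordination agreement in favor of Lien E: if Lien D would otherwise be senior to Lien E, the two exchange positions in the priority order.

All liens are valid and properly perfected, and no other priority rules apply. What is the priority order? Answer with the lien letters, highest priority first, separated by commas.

D, as an ad valorem tax lien, has superpriority and ranks first.
Among the remaining liens, by effective date: C (2015-09-28), E (2016-06-06), B (2016-12-27), A (2017-08-12).
D would otherwise be senior to E, so under the subordination agreement D and E exchange positions.

E, C, D, B, A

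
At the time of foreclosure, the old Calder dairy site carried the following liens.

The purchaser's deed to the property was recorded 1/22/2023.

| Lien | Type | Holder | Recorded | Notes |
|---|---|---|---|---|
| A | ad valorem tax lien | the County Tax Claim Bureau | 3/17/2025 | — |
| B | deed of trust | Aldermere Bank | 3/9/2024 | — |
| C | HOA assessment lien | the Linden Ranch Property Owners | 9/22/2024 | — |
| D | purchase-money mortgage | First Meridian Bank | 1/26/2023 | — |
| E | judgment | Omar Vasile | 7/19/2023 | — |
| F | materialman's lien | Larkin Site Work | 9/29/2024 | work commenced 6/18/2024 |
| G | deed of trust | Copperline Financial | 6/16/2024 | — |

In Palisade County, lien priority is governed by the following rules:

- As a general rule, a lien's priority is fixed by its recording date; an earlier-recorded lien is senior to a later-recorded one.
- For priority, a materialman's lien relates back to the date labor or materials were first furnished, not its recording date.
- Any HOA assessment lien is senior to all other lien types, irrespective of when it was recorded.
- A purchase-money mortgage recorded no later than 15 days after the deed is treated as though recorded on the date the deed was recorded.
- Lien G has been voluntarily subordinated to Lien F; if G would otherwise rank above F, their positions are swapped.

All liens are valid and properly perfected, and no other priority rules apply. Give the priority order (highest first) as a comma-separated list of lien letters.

C, D, E, B, F, G, A

Effective dates after the stated exceptions: D was recorded within the 15-day window, so its effective date is the deed date 1/22/2023; F's effective date is 6/18/2024, when work began.
C is an HOA assessment lien, so it outranks all other liens regardless of date.
The other liens, earliest effective date first: D (1/22/2023), E (7/19/2023), B (3/9/2024), G (6/16/2024), F (6/18/2024), A (3/17/2025).
G would otherwise be senior to F, so under the subordination agreement G and F exchange positions.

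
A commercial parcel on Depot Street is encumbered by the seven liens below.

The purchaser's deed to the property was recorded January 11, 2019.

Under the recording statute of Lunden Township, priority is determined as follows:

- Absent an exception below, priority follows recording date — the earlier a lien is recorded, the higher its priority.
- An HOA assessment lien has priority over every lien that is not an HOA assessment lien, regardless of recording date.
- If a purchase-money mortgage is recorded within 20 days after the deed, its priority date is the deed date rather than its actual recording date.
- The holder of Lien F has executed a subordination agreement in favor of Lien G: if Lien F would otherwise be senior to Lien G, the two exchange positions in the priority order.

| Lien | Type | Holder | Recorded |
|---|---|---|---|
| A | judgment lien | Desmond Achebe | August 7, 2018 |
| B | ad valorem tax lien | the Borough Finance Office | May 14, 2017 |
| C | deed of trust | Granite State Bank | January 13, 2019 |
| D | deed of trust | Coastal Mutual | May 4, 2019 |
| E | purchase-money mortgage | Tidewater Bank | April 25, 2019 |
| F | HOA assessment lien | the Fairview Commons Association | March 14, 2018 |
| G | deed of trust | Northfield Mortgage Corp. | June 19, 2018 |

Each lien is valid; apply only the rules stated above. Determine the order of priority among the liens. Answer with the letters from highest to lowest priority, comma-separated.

First, effective dates: E missed the 20-day window (104 days after the deed), so its recording date stands.
F is an HOA assessment lien and takes priority over every other lien.
Among the remaining liens, by effective date: B (May 14, 2017), G (June 19, 2018), A (August 7, 2018), C (January 13, 2019), E (April 25, 2019), D (May 4, 2019).
Because F would otherwise rank above G, the subordination swaps them.

G, B, F, A, C, E, D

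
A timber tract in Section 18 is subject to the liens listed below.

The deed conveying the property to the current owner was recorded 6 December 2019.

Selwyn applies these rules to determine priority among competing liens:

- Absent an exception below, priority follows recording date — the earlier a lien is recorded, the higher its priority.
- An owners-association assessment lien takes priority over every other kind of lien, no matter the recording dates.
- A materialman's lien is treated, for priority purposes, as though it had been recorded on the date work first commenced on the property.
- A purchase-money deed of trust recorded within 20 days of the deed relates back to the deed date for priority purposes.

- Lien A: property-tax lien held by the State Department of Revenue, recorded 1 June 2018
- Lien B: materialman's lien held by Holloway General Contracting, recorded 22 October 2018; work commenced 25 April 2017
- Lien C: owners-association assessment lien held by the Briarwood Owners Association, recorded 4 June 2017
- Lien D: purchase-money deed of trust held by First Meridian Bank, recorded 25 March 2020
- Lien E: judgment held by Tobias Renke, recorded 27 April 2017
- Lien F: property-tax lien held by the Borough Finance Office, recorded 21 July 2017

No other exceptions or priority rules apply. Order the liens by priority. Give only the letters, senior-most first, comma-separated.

C, B, E, F, A, D

Adjusting effective dates: B is treated as recorded 25 April 2017, the work-commencement date; D was recorded 110 days after the deed, outside the 20-day window, so it keeps its recording date.
As an owners-association assessment lien, C is senior to every other lien.
Ordering the rest by effective date: B (25 April 2017), E (27 April 2017), F (21 July 2017), A (1 June 2018), D (25 March 2020).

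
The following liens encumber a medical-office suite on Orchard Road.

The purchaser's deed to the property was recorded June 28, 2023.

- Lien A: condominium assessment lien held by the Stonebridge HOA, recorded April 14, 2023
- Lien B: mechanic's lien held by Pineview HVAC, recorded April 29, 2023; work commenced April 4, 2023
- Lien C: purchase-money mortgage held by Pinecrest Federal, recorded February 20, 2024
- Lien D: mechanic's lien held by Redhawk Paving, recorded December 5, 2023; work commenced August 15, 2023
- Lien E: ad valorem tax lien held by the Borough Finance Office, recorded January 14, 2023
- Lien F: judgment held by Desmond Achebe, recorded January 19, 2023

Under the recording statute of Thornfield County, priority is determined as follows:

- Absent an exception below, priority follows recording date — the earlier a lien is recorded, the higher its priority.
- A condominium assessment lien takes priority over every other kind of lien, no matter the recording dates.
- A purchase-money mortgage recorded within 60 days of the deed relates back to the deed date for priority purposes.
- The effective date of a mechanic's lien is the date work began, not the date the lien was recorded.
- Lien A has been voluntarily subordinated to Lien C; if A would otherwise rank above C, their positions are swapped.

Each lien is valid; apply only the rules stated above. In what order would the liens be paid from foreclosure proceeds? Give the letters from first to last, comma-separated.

Effective dates: B is treated as recorded April 4, 2023, the work-commencement date; C was recorded 237 days after the deed, outside the 60-day window, so it keeps its recording date; D relates back to August 15, 2023 (work commenced).
As a condominium assessment lien, A is senior to every other lien.
Among the remaining liens, by effective date: E (January 14, 2023), F (January 19, 2023), B (April 4, 2023), D (August 15, 2023), C (February 20, 2024).
Because A would otherwise rank above C, the subordination swaps them.

C, E, F, B, D, A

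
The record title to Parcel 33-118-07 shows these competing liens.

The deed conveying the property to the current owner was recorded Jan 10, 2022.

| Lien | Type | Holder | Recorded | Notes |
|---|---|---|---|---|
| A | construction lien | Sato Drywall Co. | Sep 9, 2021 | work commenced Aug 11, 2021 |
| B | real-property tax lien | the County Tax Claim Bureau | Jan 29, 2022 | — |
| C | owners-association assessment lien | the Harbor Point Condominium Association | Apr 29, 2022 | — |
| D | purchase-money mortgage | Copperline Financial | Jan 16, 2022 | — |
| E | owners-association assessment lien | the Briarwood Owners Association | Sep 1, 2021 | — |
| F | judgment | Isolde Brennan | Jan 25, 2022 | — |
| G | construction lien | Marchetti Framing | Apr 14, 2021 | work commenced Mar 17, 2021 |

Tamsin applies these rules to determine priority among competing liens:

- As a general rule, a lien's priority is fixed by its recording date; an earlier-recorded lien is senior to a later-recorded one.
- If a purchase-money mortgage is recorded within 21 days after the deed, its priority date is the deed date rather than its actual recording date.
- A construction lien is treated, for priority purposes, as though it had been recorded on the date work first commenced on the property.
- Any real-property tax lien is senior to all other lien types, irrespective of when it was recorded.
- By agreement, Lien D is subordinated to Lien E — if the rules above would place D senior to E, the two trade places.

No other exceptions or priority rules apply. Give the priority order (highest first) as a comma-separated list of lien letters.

Adjusting effective dates: A's effective date is Aug 11, 2021, when work began; D relates back to the deed date Jan 10, 2022; G is treated as recorded Mar 17, 2021, the work-commencement date.
B is a real-property tax lien and takes priority over every other lien.
Ordering the rest by effective date: G (Mar 17, 2021), A (Aug 11, 2021), E (Sep 1, 2021), D (Jan 10, 2022), F (Jan 25, 2022), C (Apr 29, 2022).
D already ranks below E; the subordination has no effect.

B, G, A, E, D, F, C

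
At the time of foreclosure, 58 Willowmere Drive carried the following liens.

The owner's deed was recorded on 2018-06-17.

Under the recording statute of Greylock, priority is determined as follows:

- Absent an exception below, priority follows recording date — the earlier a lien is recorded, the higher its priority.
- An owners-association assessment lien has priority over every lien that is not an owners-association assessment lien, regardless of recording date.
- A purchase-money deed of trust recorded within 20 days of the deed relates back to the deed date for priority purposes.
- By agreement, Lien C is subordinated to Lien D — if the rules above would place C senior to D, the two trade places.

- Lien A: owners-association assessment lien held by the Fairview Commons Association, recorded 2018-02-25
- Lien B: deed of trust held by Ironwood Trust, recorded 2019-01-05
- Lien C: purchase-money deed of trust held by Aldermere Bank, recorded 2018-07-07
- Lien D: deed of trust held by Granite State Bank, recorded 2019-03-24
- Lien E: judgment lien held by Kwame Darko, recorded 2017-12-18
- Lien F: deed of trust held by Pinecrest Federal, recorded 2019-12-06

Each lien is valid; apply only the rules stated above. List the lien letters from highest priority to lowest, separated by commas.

Effective dates after the stated exceptions: C relates back to the deed date 2018-06-17.
A is an owners-association assessment lien, so it outranks all other liens regardless of date.
Among the remaining liens, by effective date: E (2017-12-18), C (2018-06-17), B (2019-01-05), D (2019-03-24), F (2019-12-06).
The subordination applies — C was senior to D — so C and D swap.

A, E, D, B, C, F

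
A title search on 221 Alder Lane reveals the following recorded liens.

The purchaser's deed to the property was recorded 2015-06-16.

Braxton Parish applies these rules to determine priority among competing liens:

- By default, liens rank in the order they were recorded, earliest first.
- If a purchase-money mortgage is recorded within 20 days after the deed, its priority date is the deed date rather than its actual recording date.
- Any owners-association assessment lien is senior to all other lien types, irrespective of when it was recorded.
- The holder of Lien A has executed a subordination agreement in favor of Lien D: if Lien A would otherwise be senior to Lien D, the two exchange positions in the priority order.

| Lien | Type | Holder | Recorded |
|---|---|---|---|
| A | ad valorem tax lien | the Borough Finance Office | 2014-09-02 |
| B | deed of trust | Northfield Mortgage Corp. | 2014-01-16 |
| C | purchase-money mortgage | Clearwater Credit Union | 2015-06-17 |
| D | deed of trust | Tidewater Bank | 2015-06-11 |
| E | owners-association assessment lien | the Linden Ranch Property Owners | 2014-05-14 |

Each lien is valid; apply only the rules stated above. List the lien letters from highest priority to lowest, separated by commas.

E, B, D, A, C

Effective dates: C was recorded within the 20-day window, so its effective date is the deed date 2015-06-16.
As an owners-association assessment lien, E is senior to every other lien.
Among the remaining liens, by effective date: B (2014-01-16), A (2014-09-02), D (2015-06-11), C (2015-06-16).
A would otherwise be senior to D, so under the subordination agreement A and D exchange positions.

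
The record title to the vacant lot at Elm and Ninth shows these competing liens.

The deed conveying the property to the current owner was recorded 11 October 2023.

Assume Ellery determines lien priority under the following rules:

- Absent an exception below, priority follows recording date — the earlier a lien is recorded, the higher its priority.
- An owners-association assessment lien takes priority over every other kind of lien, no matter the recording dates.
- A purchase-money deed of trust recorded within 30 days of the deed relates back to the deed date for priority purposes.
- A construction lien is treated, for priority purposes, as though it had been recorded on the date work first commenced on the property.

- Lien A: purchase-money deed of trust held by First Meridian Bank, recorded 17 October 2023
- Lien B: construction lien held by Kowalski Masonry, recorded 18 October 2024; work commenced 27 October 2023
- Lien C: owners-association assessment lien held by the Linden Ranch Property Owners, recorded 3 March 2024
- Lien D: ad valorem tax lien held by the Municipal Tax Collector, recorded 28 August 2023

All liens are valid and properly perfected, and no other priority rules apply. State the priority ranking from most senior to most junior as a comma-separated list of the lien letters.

C, D, A, B

Effective dates: A relates back to the deed date 11 October 2023; B is treated as recorded 27 October 2023, the work-commencement date.
C is an owners-association assessment lien, so it outranks all other liens regardless of date.
Remaining liens by effective date: D (28 August 2023), A (11 October 2023), B (27 October 2023).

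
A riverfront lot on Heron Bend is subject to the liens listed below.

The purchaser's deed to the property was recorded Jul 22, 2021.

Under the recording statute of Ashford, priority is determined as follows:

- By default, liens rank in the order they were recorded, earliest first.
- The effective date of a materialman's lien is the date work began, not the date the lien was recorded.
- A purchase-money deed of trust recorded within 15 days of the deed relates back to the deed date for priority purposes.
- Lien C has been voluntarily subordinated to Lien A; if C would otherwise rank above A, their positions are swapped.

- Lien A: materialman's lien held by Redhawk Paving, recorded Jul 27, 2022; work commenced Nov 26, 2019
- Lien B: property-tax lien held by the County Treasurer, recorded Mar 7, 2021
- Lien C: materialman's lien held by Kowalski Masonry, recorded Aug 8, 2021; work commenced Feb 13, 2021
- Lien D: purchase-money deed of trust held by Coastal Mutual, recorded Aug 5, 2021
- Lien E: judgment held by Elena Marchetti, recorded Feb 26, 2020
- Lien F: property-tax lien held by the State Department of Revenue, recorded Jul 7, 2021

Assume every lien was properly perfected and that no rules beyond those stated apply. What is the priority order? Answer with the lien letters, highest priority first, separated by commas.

First, effective dates: A's effective date is Nov 26, 2019, when work began; C's effective date is Feb 13, 2021, when work began; D's effective date is the deed date, Jul 22, 2021.
By effective date, earliest first: A (Nov 26, 2019), E (Feb 26, 2020), C (Feb 13, 2021), B (Mar 7, 2021), F (Jul 7, 2021), D (Jul 22, 2021).
C already ranks below A; the subordination has no effect.

A, E, C, B, F, D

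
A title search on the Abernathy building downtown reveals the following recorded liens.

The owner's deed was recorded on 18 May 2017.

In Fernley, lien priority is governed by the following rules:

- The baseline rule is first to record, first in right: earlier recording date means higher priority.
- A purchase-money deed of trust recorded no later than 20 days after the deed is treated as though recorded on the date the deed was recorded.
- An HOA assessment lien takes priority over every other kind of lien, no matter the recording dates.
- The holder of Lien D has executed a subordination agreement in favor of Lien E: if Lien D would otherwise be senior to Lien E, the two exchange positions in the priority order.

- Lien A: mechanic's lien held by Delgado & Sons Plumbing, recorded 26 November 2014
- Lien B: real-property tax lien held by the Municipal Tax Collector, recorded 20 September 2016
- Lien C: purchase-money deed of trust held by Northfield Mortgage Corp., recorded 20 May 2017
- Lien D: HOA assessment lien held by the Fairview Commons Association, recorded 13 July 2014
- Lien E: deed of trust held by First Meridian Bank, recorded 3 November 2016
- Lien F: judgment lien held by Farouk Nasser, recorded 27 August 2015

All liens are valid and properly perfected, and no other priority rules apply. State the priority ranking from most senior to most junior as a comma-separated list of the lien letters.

E, A, F, B, D, C

Effective dates: C relates back to the deed date 18 May 2017.
D is an HOA assessment lien, so it outranks all other liens regardless of date.
The other liens, earliest effective date first: A (26 November 2014), F (27 August 2015), B (20 September 2016), E (3 November 2016), C (18 May 2017).
D is senior to E before the subordination, so the two trade places.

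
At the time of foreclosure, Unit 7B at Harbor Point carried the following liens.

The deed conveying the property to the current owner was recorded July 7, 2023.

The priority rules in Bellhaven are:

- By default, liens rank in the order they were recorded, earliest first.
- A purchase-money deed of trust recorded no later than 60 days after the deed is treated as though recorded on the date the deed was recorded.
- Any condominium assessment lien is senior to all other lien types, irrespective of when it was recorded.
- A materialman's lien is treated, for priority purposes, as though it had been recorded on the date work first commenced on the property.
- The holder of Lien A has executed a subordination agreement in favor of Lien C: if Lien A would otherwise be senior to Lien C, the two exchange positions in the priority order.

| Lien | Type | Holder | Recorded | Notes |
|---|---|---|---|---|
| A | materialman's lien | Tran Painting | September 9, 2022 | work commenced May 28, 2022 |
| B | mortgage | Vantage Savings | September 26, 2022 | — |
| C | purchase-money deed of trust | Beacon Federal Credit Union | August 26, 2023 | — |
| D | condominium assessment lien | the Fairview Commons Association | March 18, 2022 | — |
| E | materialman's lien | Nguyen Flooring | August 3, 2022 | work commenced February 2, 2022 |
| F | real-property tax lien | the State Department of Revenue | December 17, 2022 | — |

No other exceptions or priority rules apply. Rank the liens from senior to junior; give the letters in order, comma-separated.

D, E, C, B, F, A

Adjusting effective dates: A is treated as recorded May 28, 2022, the work-commencement date; C's effective date is the deed date, July 7, 2023; E's effective date is February 2, 2022, when work began.
As a condominium assessment lien, D is senior to every other lien.
Remaining liens by effective date: E (February 2, 2022), A (May 28, 2022), B (September 26, 2022), F (December 17, 2022), C (July 7, 2023).
A is senior to C before the subordination, so the two trade places.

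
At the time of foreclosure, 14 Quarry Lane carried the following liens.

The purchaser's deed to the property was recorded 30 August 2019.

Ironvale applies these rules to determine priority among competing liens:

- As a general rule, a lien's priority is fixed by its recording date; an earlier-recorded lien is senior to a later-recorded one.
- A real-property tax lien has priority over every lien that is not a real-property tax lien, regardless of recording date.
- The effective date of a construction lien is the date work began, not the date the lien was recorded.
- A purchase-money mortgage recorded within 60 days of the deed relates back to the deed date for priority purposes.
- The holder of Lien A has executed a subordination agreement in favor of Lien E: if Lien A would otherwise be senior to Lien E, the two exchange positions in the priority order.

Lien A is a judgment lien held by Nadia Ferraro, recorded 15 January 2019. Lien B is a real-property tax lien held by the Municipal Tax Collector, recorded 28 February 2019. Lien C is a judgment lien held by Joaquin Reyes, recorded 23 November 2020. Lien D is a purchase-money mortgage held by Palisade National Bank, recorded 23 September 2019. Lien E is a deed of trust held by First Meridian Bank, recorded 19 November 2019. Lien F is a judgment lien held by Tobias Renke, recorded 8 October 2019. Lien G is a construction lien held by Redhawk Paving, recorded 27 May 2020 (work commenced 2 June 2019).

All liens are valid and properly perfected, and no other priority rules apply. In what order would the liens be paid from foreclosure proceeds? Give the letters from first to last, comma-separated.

Effective dates after the stated exceptions: D relates back to the deed date 30 August 2019; G relates back to 2 June 2019 (work commenced).
B, as a real-property tax lien, has superpriority and ranks first.
Ordering the rest by effective date: A (15 January 2019), G (2 June 2019), D (30 August 2019), F (8 October 2019), E (19 November 2019), C (23 November 2020).
A is senior to E before the subordination, so the two trade places.

B, E, G, D, F, A, C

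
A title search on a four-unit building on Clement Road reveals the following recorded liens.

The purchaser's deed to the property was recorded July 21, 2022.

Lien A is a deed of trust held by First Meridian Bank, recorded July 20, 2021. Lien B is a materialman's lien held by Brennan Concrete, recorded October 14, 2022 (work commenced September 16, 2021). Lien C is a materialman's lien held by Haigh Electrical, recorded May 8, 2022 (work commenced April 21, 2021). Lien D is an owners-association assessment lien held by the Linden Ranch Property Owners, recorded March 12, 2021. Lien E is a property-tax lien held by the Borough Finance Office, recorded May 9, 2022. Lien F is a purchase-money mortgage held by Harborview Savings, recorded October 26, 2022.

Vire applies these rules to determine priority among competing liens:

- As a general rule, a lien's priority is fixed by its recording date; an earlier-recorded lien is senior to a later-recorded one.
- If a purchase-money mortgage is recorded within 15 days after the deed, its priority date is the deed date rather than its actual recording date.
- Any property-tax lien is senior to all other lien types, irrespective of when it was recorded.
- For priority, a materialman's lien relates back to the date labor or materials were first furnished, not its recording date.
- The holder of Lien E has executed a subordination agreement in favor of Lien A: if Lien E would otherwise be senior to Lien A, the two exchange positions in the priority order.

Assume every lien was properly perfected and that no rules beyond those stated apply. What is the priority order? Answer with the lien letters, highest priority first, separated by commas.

Effective dates: B's effective date is September 16, 2021, when work began; C is treated as recorded April 21, 2021, the work-commencement date; F missed the 15-day window (97 days after the deed), so its recording date stands.
E is a property-tax lien, so it outranks all other liens regardless of date.
Among the remaining liens, by effective date: D (March 12, 2021), C (April 21, 2021), A (July 20, 2021), B (September 16, 2021), F (October 26, 2022).
E is senior to A before the subordination, so the two trade places.

A, D, C, E, B, F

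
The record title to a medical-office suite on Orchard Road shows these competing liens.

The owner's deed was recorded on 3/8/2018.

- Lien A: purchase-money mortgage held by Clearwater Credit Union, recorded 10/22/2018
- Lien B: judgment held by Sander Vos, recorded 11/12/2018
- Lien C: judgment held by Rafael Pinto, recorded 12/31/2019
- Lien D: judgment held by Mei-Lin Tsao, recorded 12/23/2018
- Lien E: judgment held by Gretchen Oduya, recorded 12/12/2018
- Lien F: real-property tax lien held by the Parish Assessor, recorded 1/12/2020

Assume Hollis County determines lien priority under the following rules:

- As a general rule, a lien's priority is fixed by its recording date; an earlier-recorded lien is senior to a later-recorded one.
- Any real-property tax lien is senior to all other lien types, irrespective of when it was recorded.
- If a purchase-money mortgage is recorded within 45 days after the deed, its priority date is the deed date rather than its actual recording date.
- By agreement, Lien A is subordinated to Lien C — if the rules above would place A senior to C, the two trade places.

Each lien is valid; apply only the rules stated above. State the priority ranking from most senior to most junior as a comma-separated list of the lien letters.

Adjusting effective dates: A missed the 45-day window (228 days after the deed), so its recording date stands.
F is a real-property tax lien, so it outranks all other liens regardless of date.
The other liens, earliest effective date first: A (10/22/2018), B (11/12/2018), E (12/12/2018), D (12/23/2018), C (12/31/2019).
Because A would otherwise rank above C, the subordination swaps them.

F, C, B, E, D, A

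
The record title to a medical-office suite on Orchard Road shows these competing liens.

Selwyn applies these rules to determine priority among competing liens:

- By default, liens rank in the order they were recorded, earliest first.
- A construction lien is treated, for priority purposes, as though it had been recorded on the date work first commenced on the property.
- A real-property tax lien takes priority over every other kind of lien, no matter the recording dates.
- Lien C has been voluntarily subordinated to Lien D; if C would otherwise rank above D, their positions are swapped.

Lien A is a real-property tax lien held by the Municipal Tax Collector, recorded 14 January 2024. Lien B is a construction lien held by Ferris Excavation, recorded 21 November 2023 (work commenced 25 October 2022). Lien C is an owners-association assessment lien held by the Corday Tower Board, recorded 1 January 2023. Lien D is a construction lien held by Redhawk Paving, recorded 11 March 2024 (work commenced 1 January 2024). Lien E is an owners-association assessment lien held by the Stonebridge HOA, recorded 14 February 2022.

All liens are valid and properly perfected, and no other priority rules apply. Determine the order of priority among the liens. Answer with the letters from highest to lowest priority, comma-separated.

A, E, B, D, C

Adjusting effective dates: B relates back to 25 October 2022 (work commenced); D's effective date is 1 January 2024, when work began.
A is a real-property tax lien and takes priority over every other lien.
Among the remaining liens, by effective date: E (14 February 2022), B (25 October 2022), C (1 January 2023), D (1 January 2024).
C would otherwise be senior to D, so under the subordination agreement C and D exchange positions.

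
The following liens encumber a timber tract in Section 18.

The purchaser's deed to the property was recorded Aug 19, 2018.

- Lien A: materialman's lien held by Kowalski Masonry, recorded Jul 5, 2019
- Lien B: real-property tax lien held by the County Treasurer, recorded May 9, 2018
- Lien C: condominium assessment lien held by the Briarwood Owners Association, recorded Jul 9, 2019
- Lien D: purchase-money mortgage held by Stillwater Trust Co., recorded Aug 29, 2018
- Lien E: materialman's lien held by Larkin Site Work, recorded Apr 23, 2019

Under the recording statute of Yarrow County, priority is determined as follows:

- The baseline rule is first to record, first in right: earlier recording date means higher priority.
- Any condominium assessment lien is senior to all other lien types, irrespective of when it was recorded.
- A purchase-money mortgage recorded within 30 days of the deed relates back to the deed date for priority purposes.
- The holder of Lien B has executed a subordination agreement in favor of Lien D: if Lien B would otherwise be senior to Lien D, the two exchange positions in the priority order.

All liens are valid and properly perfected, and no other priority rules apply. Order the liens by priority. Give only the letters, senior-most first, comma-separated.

Effective dates: D's effective date is the deed date, Aug 19, 2018.
C is a condominium assessment lien and takes priority over every other lien.
Among the remaining liens, by effective date: B (May 9, 2018), D (Aug 19, 2018), E (Apr 23, 2019), A (Jul 5, 2019).
Because B would otherwise rank above D, the subordination swaps them.

C, D, B, E, A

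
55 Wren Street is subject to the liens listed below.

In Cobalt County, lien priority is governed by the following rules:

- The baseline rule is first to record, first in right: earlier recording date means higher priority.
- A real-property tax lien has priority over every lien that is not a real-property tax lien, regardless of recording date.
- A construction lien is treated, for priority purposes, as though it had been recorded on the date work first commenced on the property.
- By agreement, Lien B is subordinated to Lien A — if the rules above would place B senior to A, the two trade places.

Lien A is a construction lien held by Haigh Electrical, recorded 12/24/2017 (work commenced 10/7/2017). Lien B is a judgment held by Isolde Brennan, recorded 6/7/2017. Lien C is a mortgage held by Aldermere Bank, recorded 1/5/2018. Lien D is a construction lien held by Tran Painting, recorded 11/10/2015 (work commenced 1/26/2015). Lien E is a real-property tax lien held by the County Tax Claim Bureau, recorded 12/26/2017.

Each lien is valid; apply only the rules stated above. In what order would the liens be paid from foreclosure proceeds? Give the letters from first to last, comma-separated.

Adjusting effective dates: A relates back to 10/7/2017 (work commenced); D is treated as recorded 1/26/2015, the work-commencement date.
As a real-property tax lien, E is senior to every other lien.
Among the remaining liens, by effective date: D (1/26/2015), B (6/7/2017), A (10/7/2017), C (1/5/2018).
The subordination applies — B was senior to A — so B and A swap.

E, D, A, B, C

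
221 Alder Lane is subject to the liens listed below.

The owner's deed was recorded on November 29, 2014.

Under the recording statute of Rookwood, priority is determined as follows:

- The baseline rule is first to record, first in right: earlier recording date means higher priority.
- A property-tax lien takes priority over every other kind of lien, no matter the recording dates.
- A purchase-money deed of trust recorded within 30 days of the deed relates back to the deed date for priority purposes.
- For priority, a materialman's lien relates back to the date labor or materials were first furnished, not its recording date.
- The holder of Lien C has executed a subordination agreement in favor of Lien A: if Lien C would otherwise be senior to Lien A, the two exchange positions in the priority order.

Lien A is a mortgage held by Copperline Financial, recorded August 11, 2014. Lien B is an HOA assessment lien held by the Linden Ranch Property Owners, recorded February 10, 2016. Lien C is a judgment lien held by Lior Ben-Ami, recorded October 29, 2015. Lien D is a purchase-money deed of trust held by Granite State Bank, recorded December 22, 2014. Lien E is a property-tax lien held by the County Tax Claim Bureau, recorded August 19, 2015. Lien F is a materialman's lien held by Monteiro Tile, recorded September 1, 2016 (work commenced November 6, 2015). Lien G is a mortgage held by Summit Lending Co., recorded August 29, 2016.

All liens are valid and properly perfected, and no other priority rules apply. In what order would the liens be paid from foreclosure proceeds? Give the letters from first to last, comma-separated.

E, A, D, C, F, B, G

Effective dates: D was recorded within the 30-day window, so its effective date is the deed date November 29, 2014; F relates back to November 6, 2015 (work commenced).
E, as a property-tax lien, has superpriority and ranks first.
Remaining liens by effective date: A (August 11, 2014), D (November 29, 2014), C (October 29, 2015), F (November 6, 2015), B (February 10, 2016), G (August 29, 2016).
Since C is not senior to A, the subordination leaves the order unchanged.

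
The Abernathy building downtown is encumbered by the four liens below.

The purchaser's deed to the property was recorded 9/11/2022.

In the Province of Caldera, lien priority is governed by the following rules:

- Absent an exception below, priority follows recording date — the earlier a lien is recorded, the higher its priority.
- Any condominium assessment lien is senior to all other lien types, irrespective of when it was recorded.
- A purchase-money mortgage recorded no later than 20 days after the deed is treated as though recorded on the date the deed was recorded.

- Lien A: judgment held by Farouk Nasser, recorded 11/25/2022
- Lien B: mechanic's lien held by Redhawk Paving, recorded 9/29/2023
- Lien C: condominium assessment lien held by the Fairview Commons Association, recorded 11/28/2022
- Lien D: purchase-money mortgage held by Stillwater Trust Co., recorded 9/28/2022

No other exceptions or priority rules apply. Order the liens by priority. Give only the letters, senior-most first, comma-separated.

C, D, A, B

Effective dates: D relates back to the deed date 9/11/2022.
C, as a condominium assessment lien, has superpriority and ranks first.
Ordering the rest by effective date: D (9/11/2022), A (11/25/2022), B (9/29/2023).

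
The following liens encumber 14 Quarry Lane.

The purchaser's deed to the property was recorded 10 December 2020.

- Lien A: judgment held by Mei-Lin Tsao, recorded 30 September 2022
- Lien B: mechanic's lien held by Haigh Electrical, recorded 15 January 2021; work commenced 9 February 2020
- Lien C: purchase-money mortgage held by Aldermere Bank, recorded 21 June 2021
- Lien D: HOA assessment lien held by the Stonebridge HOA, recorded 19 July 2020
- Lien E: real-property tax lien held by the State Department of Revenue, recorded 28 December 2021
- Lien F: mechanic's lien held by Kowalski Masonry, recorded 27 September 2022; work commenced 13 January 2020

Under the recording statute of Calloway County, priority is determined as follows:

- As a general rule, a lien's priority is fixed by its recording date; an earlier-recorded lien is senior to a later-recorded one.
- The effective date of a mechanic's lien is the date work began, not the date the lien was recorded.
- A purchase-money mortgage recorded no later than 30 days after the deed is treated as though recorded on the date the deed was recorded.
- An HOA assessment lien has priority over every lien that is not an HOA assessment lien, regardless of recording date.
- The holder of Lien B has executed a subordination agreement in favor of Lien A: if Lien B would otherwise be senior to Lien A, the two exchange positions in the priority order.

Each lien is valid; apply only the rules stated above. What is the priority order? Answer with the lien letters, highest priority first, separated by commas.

D, F, A, C, E, B

Effective dates after the stated exceptions: B is treated as recorded 9 February 2020, the work-commencement date; C was recorded 193 days after the deed — beyond 30 days — so no relation-back applies; F's effective date is 13 January 2020, when work began.
D is an HOA assessment lien and takes priority over every other lien.
Remaining liens by effective date: F (13 January 2020), B (9 February 2020), C (21 June 2021), E (28 December 2021), A (30 September 2022).
Because B would otherwise rank above A, the subordination swaps them.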